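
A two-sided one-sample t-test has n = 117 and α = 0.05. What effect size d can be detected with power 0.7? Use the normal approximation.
d ≈ 0.23

Minimum detectable effect (one-sample t-test, normal approximation):
d = (z_{α/2} + z_β) / √n
d = (1.960 + 0.524) / √117
d = 2.484 / 10.817
d ≈ 0.23

By Cohen's convention (0.2 small / 0.5 medium / 0.8 large): small effect.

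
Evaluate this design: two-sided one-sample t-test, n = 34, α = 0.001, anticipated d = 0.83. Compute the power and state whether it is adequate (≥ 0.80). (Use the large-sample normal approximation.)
Power ≈ 0.94; the study is adequately powered (power ≥ 0.80)

Power calculation (one-sample t-test, normal approximation):
z_β = d · √n - z_{α/2}
z_β = 0.83 · √34 - 3.291
z_β = 0.83 · 5.831 - 3.291
z_β = 1.549

Power = Φ(z_β) = Φ(1.549) ≈ 0.939

Effect size d = 0.83 is large by Cohen's convention (0.2/0.5/0.8).

Threshold: power ≥ 0.80 is conventionally adequate.
Power ≈ 0.94 → the study is adequately powered (power ≥ 0.80).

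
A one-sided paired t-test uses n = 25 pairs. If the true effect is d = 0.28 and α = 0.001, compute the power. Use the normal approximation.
Power ≈ 0.05

Power calculation (paired t-test, normal approximation):
z_β = d · √n - z_α
z_β = 0.28 · √25 - 3.090
z_β = 0.28 · 5.000 - 3.090
z_β = -1.690

Power = Φ(z_β) = Φ(-1.690) ≈ 0.045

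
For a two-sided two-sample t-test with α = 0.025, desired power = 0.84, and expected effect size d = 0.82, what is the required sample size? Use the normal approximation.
n = 32 per group

Sample size formula (two-sample t-test, normal approximation):
n = 2 · ((z_{α/2} + z_β) / d)²

z_{α/2} = 2.241 (for α = 0.025, two-sided)
z_β = 0.994 (for power = 0.84)
d = 0.82

n = 2 · ((2.241 + 0.994) / 0.82)²
n = 2 · (3.945)²
n ≈ 31.13
Round up to the next whole number: n = 32 per group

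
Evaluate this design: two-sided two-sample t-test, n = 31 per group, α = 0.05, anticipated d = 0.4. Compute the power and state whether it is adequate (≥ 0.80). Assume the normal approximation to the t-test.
Power ≈ 0.35; the study is underpowered (power < 0.80)

Power calculation (two-sample t-test, normal approximation):
z_β = d · √(n/2) - z_{α/2}
z_β = 0.4 · √(31/2) - 1.960
z_β = 0.4 · 3.937 - 1.960
z_β = -0.385

Power = Φ(z_β) = Φ(-0.385) ≈ 0.350

Effect size d = 0.4 is small by Cohen's convention (0.2/0.5/0.8).

Threshold: power ≥ 0.80 is conventionally adequate.
Power ≈ 0.35 → the study is underpowered (power < 0.80).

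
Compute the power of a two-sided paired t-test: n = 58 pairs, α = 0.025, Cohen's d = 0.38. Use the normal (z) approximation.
Power ≈ 0.74

Power calculation (paired t-test, normal approximation):
z_β = d · √n - z_{α/2}
z_β = 0.38 · √58 - 2.241
z_β = 0.38 · 7.616 - 2.241
z_β = 0.653

Power = Φ(z_β) = Φ(0.653) ≈ 0.743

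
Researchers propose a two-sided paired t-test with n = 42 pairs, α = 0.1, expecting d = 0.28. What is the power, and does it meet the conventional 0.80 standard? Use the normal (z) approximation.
Power ≈ 0.57; the study is underpowered (power < 0.80)

Power calculation (paired t-test, normal approximation):
z_β = d · √n - z_{α/2}
z_β = 0.28 · √42 - 1.645
z_β = 0.28 · 6.481 - 1.645
z_β = 0.170

Power = Φ(z_β) = Φ(0.170) ≈ 0.567

Effect size d = 0.28 is small by Cohen's convention (0.2/0.5/0.8).

Threshold: power ≥ 0.80 is conventionally adequate.
Power ≈ 0.57 → the study is underpowered (power < 0.80).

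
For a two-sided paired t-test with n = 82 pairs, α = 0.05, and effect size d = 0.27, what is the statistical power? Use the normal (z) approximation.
Power ≈ 0.69

Power calculation (paired t-test, normal approximation):
z_β = d · √n - z_{α/2}
z_β = 0.27 · √82 - 1.960
z_β = 0.27 · 9.055 - 1.960
z_β = 0.485

Power = Φ(z_β) = Φ(0.485) ≈ 0.686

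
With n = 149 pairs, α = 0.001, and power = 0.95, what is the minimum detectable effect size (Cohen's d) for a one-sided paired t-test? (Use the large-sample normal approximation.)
d ≈ 0.39

Minimum detectable effect (paired t-test, normal approximation):
d = (z_α + z_β) / √n
d = (3.090 + 1.645) / √149
d = 4.735 / 12.207
d ≈ 0.39

By Cohen's convention (0.2 small / 0.5 medium / 0.8 large): small effect.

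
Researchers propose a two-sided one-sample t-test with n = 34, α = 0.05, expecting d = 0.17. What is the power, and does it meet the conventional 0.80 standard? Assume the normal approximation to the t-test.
Power ≈ 0.17; the study is underpowered (power < 0.80)

Power calculation (one-sample t-test, normal approximation):
z_β = d · √n - z_{α/2}
z_β = 0.17 · √34 - 1.960
z_β = 0.17 · 5.831 - 1.960
z_β = -0.969

Power = Φ(z_β) = Φ(-0.969) ≈ 0.166

Effect size d = 0.17 is very small by Cohen's convention (0.2/0.5/0.8).

Threshold: power ≥ 0.80 is conventionally adequate.
Power ≈ 0.17 → the study is underpowered (power < 0.80).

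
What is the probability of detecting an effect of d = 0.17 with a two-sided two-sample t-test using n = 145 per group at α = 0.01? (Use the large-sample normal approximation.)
Power ≈ 0.13

Power calculation (two-sample t-test, normal approximation):
z_β = d · √(n/2) - z_{α/2}
z_β = 0.17 · √(145/2) - 2.576
z_β = 0.17 · 8.515 - 2.576
z_β = -1.128

Power = Φ(z_β) = Φ(-1.128) ≈ 0.130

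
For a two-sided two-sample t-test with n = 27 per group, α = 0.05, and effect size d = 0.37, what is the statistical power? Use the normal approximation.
Power ≈ 0.27

Power calculation (two-sample t-test, normal approximation):
z_β = d · √(n/2) - z_{α/2}
z_β = 0.37 · √(27/2) - 1.960
z_β = 0.37 · 3.674 - 1.960
z_β = -0.600

Power = Φ(z_β) = Φ(-0.600) ≈ 0.274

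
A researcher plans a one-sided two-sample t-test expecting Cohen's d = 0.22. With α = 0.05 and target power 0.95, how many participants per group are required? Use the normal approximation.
n = 448 per group

Sample size formula (two-sample t-test, normal approximation):
n = 2 · ((z_α + z_β) / d)²

z_α = 1.645 (for α = 0.05, one-sided)
z_β = 1.645 (for power = 0.95)
d = 0.22

n = 2 · ((1.645 + 1.645) / 0.22)²
n = 2 · (14.955)²
n ≈ 447.30
Round up to the next whole number: n = 448 per group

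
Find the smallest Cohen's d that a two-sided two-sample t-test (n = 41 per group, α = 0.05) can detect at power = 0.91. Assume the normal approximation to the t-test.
d ≈ 0.73

Minimum detectable effect (two-sample t-test, normal approximation):
d = (z_{α/2} + z_β) / √(n/2)
d = (1.960 + 1.341) / √(41/2)
d = 3.301 / 4.528
d ≈ 0.73

By Cohen's convention (0.2 small / 0.5 medium / 0.8 large): medium effect.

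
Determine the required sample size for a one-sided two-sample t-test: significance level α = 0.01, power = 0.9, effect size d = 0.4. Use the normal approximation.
n = 163 per group

Sample size formula (two-sample t-test, normal approximation):
n = 2 · ((z_α + z_β) / d)²

z_α = 2.326 (for α = 0.01, one-sided)
z_β = 1.282 (for power = 0.9)
d = 0.4

n = 2 · ((2.326 + 1.282) / 0.4)²
n = 2 · (9.020)²
n ≈ 162.72
Round up to the next whole number: n = 163 per group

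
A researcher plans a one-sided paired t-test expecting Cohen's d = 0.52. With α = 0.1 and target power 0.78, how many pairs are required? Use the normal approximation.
n = 16 pairs

Sample size formula (paired t-test, normal approximation):
n = ((z_α + z_β) / d)²

z_α = 1.282 (for α = 0.1, one-sided)
z_β = 0.772 (for power = 0.78)
d = 0.52

n = ((1.282 + 0.772) / 0.52)²
n = (3.950)²
n ≈ 15.60
Round up to the next whole number: n = 16 pairs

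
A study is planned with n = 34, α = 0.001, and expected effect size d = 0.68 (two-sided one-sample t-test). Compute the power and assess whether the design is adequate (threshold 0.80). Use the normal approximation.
Power ≈ 0.75; the study is underpowered (power < 0.80)

Power calculation (one-sample t-test, normal approximation):
z_β = d · √n - z_{α/2}
z_β = 0.68 · √34 - 3.291
z_β = 0.68 · 5.831 - 3.291
z_β = 0.675

Power = Φ(z_β) = Φ(0.675) ≈ 0.750

Effect size d = 0.68 is medium by Cohen's convention (0.2/0.5/0.8).

Threshold: power ≥ 0.80 is conventionally adequate.
Power ≈ 0.75 → the study is underpowered (power < 0.80).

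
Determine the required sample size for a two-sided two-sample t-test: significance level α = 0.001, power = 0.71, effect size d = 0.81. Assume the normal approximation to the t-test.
n = 46 per group

Sample size formula (two-sample t-test, normal approximation):
n = 2 · ((z_{α/2} + z_β) / d)²

z_{α/2} = 3.291 (for α = 0.001, two-sided)
z_β = 0.553 (for power = 0.71)
d = 0.81

n = 2 · ((3.291 + 0.553) / 0.81)²
n = 2 · (4.746)²
n ≈ 45.05
Round up to the next whole number: n = 46 per group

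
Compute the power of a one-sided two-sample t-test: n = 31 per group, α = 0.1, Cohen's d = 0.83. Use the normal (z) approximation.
Power ≈ 0.98

Power calculation (two-sample t-test, normal approximation):
z_β = d · √(n/2) - z_α
z_β = 0.83 · √(31/2) - 1.282
z_β = 0.83 · 3.937 - 1.282
z_β = 1.986

Power = Φ(z_β) = Φ(1.986) ≈ 0.976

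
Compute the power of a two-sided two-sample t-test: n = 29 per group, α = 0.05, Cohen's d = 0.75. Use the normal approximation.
Power ≈ 0.81

Power calculation (two-sample t-test, normal approximation):
z_β = d · √(n/2) - z_{α/2}
z_β = 0.75 · √(29/2) - 1.960
z_β = 0.75 · 3.808 - 1.960
z_β = 0.896

Power = Φ(z_β) = Φ(0.896) ≈ 0.815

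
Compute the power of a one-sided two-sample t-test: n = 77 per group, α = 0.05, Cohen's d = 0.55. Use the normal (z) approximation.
Power ≈ 0.96

Power calculation (two-sample t-test, normal approximation):
z_β = d · √(n/2) - z_α
z_β = 0.55 · √(77/2) - 1.645
z_β = 0.55 · 6.205 - 1.645
z_β = 1.768

Power = Φ(z_β) = Φ(1.768) ≈ 0.961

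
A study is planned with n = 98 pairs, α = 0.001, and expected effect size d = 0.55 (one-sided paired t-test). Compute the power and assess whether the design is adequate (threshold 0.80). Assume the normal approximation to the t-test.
Power ≈ 0.99; the study is adequately powered (power ≥ 0.80)

Power calculation (paired t-test, normal approximation):
z_β = d · √n - z_α
z_β = 0.55 · √98 - 3.090
z_β = 0.55 · 9.899 - 3.090
z_β = 2.354

Power = Φ(z_β) = Φ(2.354) ≈ 0.991

Effect size d = 0.55 is medium by Cohen's convention (0.2/0.5/0.8).

Threshold: power ≥ 0.80 is conventionally adequate.
Power ≈ 0.99 → the study is adequately powered (power ≥ 0.80).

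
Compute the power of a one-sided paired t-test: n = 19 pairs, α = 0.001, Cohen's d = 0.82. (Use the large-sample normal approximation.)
Power ≈ 0.69

Power calculation (paired t-test, normal approximation):
z_β = d · √n - z_α
z_β = 0.82 · √19 - 3.090
z_β = 0.82 · 4.359 - 3.090
z_β = 0.484

Power = Φ(z_β) = Φ(0.484) ≈ 0.686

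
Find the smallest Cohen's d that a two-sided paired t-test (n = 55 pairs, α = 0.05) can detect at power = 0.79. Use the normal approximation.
d ≈ 0.37

Minimum detectable effect (paired t-test, normal approximation):
d = (z_{α/2} + z_β) / √n
d = (1.960 + 0.806) / √55
d = 2.766 / 7.416
d ≈ 0.37

By Cohen's convention (0.2 small / 0.5 medium / 0.8 large): small effect.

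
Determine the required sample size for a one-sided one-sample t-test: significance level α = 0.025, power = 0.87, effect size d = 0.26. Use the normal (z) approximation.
n = 141

Sample size formula (one-sample t-test, normal approximation):
n = ((z_α + z_β) / d)²

z_α = 1.960 (for α = 0.025, one-sided)
z_β = 1.126 (for power = 0.87)
d = 0.26

n = ((1.960 + 1.126) / 0.26)²
n = (11.869)²
n ≈ 140.87
Round up to the next whole number: n = 141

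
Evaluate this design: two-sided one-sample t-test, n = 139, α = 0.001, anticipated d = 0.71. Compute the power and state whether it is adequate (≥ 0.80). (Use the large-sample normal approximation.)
Power ≈ 1.00; the study is adequately powered (power ≥ 0.80)

Power calculation (one-sample t-test, normal approximation):
z_β = d · √n - z_{α/2}
z_β = 0.71 · √139 - 3.291
z_β = 0.71 · 11.790 - 3.291
z_β = 5.080

Power = Φ(z_β) = Φ(5.080) ≈ 1.000

Effect size d = 0.71 is medium by Cohen's convention (0.2/0.5/0.8).

Threshold: power ≥ 0.80 is conventionally adequate.
Power ≈ 1.00 → the study is adequately powered (power ≥ 0.80).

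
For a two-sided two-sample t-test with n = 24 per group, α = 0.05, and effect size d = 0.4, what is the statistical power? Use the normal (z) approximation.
Power ≈ 0.28

Power calculation (two-sample t-test, normal approximation):
z_β = d · √(n/2) - z_{α/2}
z_β = 0.4 · √(24/2) - 1.960
z_β = 0.4 · 3.464 - 1.960
z_β = -0.574

Power = Φ(z_β) = Φ(-0.574) ≈ 0.283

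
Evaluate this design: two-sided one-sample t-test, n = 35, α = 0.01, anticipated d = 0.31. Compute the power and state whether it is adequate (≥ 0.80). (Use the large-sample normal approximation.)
Power ≈ 0.23; the study is underpowered (power < 0.80)

Power calculation (one-sample t-test, normal approximation):
z_β = d · √n - z_{α/2}
z_β = 0.31 · √35 - 2.576
z_β = 0.31 · 5.916 - 2.576
z_β = -0.742

Power = Φ(z_β) = Φ(-0.742) ≈ 0.229

Effect size d = 0.31 is small by Cohen's convention (0.2/0.5/0.8).

Threshold: power ≥ 0.80 is conventionally adequate.
Power ≈ 0.23 → the study is underpowered (power < 0.80).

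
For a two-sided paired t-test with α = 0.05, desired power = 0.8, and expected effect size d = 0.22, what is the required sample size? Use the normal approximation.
n = 163 pairs

Sample size formula (paired t-test, normal approximation):
n = ((z_{α/2} + z_β) / d)²

z_{α/2} = 1.960 (for α = 0.05, two-sided)
z_β = 0.842 (for power = 0.8)
d = 0.22

n = ((1.960 + 0.842) / 0.22)²
n = (12.736)²
n ≈ 162.21
Round up to the next whole number: n = 163 pairs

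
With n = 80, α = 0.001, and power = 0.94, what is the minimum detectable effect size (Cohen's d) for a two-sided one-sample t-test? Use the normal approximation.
d ≈ 0.54

Minimum detectable effect (one-sample t-test, normal approximation):
d = (z_{α/2} + z_β) / √n
d = (3.291 + 1.555) / √80
d = 4.845 / 8.944
d ≈ 0.54

By Cohen's convention (0.2 small / 0.5 medium / 0.8 large): medium effect.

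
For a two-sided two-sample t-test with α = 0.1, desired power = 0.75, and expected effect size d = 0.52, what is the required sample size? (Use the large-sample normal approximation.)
n = 40 per group

Sample size formula (two-sample t-test, normal approximation):
n = 2 · ((z_{α/2} + z_β) / d)²

z_{α/2} = 1.645 (for α = 0.1, two-sided)
z_β = 0.674 (for power = 0.75)
d = 0.52

n = 2 · ((1.645 + 0.674) / 0.52)²
n = 2 · (4.460)²
n ≈ 39.78
Round up to the next whole number: n = 40 per group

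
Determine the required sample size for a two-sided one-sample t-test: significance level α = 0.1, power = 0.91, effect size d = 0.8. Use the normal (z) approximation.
n = 14

Sample size formula (one-sample t-test, normal approximation):
n = ((z_{α/2} + z_β) / d)²

z_{α/2} = 1.645 (for α = 0.1, two-sided)
z_β = 1.341 (for power = 0.91)
d = 0.8

n = ((1.645 + 1.341) / 0.8)²
n = (3.733)²
n ≈ 13.94
Round up to the next whole number: n = 14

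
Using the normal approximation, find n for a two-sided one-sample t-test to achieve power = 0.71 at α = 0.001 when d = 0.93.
n = 18

Sample size formula (one-sample t-test, normal approximation):
n = ((z_{α/2} + z_β) / d)²

z_{α/2} = 3.291 (for α = 0.001, two-sided)
z_β = 0.553 (for power = 0.71)
d = 0.93

n = ((3.291 + 0.553) / 0.93)²
n = (4.133)²
n ≈ 17.08
Round up to the next whole number: n = 18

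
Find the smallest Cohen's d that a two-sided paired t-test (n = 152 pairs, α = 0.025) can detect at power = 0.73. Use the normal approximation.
d ≈ 0.23

Minimum detectable effect (paired t-test, normal approximation):
d = (z_{α/2} + z_β) / √n
d = (2.241 + 0.613) / √152
d = 2.854 / 12.329
d ≈ 0.23

By Cohen's convention (0.2 small / 0.5 medium / 0.8 large): small effect.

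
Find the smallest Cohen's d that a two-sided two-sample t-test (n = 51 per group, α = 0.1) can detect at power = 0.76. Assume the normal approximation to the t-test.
d ≈ 0.47

Minimum detectable effect (two-sample t-test, normal approximation):
d = (z_{α/2} + z_β) / √(n/2)
d = (1.645 + 0.706) / √(51/2)
d = 2.351 / 5.050
d ≈ 0.47

By Cohen's convention (0.2 small / 0.5 medium / 0.8 large): small effect.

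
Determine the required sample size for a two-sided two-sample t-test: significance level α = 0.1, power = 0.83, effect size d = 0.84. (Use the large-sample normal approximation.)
n = 20 per group

Sample size formula (two-sample t-test, normal approximation):
n = 2 · ((z_{α/2} + z_β) / d)²

z_{α/2} = 1.645 (for α = 0.1, two-sided)
z_β = 0.954 (for power = 0.83)
d = 0.84

n = 2 · ((1.645 + 0.954) / 0.84)²
n = 2 · (3.094)²
n ≈ 19.15
Round up to the next whole number: n = 20 per group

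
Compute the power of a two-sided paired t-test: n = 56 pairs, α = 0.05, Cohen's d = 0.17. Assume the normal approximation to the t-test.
Power ≈ 0.25

Power calculation (paired t-test, normal approximation):
z_β = d · √n - z_{α/2}
z_β = 0.17 · √56 - 1.960
z_β = 0.17 · 7.483 - 1.960
z_β = -0.688

Power = Φ(z_β) = Φ(-0.688) ≈ 0.246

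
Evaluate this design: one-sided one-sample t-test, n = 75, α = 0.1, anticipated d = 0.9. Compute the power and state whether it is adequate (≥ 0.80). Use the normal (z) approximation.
Power ≈ 1.00; the study is adequately powered (power ≥ 0.80)

Power calculation (one-sample t-test, normal approximation):
z_β = d · √n - z_α
z_β = 0.9 · √75 - 1.282
z_β = 0.9 · 8.660 - 1.282
z_β = 6.513

Power = Φ(z_β) = Φ(6.513) ≈ 1.000

Effect size d = 0.9 is large by Cohen's convention (0.2/0.5/0.8).

Threshold: power ≥ 0.80 is conventionally adequate.
Power ≈ 1.00 → the study is adequately powered (power ≥ 0.80).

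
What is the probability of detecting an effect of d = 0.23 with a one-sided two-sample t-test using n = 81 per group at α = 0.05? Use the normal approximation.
Power ≈ 0.43

Power calculation (two-sample t-test, normal approximation):
z_β = d · √(n/2) - z_α
z_β = 0.23 · √(81/2) - 1.645
z_β = 0.23 · 6.364 - 1.645
z_β = -0.181

Power = Φ(z_β) = Φ(-0.181) ≈ 0.428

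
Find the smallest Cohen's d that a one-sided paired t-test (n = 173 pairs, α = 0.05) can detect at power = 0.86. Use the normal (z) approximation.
d ≈ 0.21

Minimum detectable effect (paired t-test, normal approximation):
d = (z_α + z_β) / √n
d = (1.645 + 1.080) / √173
d = 2.725 / 13.153
d ≈ 0.21

By Cohen's convention (0.2 small / 0.5 medium / 0.8 large): small effect.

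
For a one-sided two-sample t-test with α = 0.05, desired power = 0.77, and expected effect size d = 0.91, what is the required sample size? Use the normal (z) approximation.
n = 14 per group

Sample size formula (two-sample t-test, normal approximation):
n = 2 · ((z_α + z_β) / d)²

z_α = 1.645 (for α = 0.05, one-sided)
z_β = 0.739 (for power = 0.77)
d = 0.91

n = 2 · ((1.645 + 0.739) / 0.91)²
n = 2 · (2.620)²
n ≈ 13.73
Round up to the next whole number: n = 14 per group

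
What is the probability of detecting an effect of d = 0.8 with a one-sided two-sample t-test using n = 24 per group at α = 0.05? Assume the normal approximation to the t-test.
Power ≈ 0.87

Power calculation (two-sample t-test, normal approximation):
z_β = d · √(n/2) - z_α
z_β = 0.8 · √(24/2) - 1.645
z_β = 0.8 · 3.464 - 1.645
z_β = 1.126

Power = Φ(z_β) = Φ(1.126) ≈ 0.870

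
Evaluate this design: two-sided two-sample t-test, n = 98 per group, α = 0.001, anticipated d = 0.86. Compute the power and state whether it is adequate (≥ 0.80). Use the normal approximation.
Power ≈ 1.00; the study is adequately powered (power ≥ 0.80)

Power calculation (two-sample t-test, normal approximation):
z_β = d · √(n/2) - z_{α/2}
z_β = 0.86 · √(98/2) - 3.291
z_β = 0.86 · 7.000 - 3.291
z_β = 2.729

Power = Φ(z_β) = Φ(2.729) ≈ 0.997

Effect size d = 0.86 is large by Cohen's convention (0.2/0.5/0.8).

Threshold: power ≥ 0.80 is conventionally adequate.
Power ≈ 1.00 → the study is adequately powered (power ≥ 0.80).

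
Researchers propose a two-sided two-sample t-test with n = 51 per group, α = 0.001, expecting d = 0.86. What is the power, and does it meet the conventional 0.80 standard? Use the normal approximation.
Power ≈ 0.85; the study is adequately powered (power ≥ 0.80)

Power calculation (two-sample t-test, normal approximation):
z_β = d · √(n/2) - z_{α/2}
z_β = 0.86 · √(51/2) - 3.291
z_β = 0.86 · 5.050 - 3.291
z_β = 1.052

Power = Φ(z_β) = Φ(1.052) ≈ 0.854

Effect size d = 0.86 is large by Cohen's convention (0.2/0.5/0.8).

Threshold: power ≥ 0.80 is conventionally adequate.
Power ≈ 0.85 → the study is adequately powered (power ≥ 0.80).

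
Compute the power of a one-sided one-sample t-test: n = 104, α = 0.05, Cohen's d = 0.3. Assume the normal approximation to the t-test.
Power ≈ 0.92

Power calculation (one-sample t-test, normal approximation):
z_β = d · √n - z_α
z_β = 0.3 · √104 - 1.645
z_β = 0.3 · 10.198 - 1.645
z_β = 1.415

Power = Φ(z_β) = Φ(1.415) ≈ 0.921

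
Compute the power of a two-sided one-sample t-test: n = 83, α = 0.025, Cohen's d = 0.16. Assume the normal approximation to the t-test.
Power ≈ 0.22

Power calculation (one-sample t-test, normal approximation):
z_β = d · √n - z_{α/2}
z_β = 0.16 · √83 - 2.241
z_β = 0.16 · 9.110 - 2.241
z_β = -0.784

Power = Φ(z_β) = Φ(-0.784) ≈ 0.217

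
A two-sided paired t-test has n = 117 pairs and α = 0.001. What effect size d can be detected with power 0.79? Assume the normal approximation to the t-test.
d ≈ 0.38

Minimum detectable effect (paired t-test, normal approximation):
d = (z_{α/2} + z_β) / √n
d = (3.291 + 0.806) / √117
d = 4.097 / 10.817
d ≈ 0.38

By Cohen's convention (0.2 small / 0.5 medium / 0.8 large): small effect.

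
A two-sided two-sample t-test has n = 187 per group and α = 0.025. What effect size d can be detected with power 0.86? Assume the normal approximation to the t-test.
d ≈ 0.34

Minimum detectable effect (two-sample t-test, normal approximation):
d = (z_{α/2} + z_β) / √(n/2)
d = (2.241 + 1.080) / √(187/2)
d = 3.322 / 9.670
d ≈ 0.34

By Cohen's convention (0.2 small / 0.5 medium / 0.8 large): small effect.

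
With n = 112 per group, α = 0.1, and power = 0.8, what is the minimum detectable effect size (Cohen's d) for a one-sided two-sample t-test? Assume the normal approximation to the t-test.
d ≈ 0.28

Minimum detectable effect (two-sample t-test, normal approximation):
d = (z_α + z_β) / √(n/2)
d = (1.282 + 0.842) / √(112/2)
d = 2.123 / 7.483
d ≈ 0.28

By Cohen's convention (0.2 small / 0.5 medium / 0.8 large): small effect.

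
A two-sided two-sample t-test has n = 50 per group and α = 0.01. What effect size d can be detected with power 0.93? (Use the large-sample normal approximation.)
d ≈ 0.81

Minimum detectable effect (two-sample t-test, normal approximation):
d = (z_{α/2} + z_β) / √(n/2)
d = (2.576 + 1.476) / √(50/2)
d = 4.052 / 5.000
d ≈ 0.81

By Cohen's convention (0.2 small / 0.5 medium / 0.8 large): large effect.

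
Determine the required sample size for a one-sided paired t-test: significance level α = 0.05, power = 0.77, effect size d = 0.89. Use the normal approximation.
n = 8 pairs

Sample size formula (paired t-test, normal approximation):
n = ((z_α + z_β) / d)²

z_α = 1.645 (for α = 0.05, one-sided)
z_β = 0.739 (for power = 0.77)
d = 0.89

n = ((1.645 + 0.739) / 0.89)²
n = (2.679)²
n ≈ 7.18
Round up to the next whole number: n = 8 pairs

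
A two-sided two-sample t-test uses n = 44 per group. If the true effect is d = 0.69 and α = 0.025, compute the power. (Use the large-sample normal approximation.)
Power ≈ 0.84

Power calculation (two-sample t-test, normal approximation):
z_β = d · √(n/2) - z_{α/2}
z_β = 0.69 · √(44/2) - 2.241
z_β = 0.69 · 4.690 - 2.241
z_β = 0.995

Power = Φ(z_β) = Φ(0.995) ≈ 0.840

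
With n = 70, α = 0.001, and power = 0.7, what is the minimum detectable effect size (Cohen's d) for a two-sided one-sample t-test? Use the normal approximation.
d ≈ 0.46

Minimum detectable effect (one-sample t-test, normal approximation):
d = (z_{α/2} + z_β) / √n
d = (3.291 + 0.524) / √70
d = 3.815 / 8.367
d ≈ 0.46

By Cohen's convention (0.2 small / 0.5 medium / 0.8 large): small effect.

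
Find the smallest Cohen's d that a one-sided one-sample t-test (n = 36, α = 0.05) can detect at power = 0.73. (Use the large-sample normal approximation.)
d ≈ 0.38

Minimum detectable effect (one-sample t-test, normal approximation):
d = (z_α + z_β) / √n
d = (1.645 + 0.613) / √36
d = 2.258 / 6.000
d ≈ 0.38

By Cohen's convention (0.2 small / 0.5 medium / 0.8 large): small effect.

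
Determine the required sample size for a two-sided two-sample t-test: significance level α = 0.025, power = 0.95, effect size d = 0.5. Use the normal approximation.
n = 121 per group

Sample size formula (two-sample t-test, normal approximation):
n = 2 · ((z_{α/2} + z_β) / d)²

z_{α/2} = 2.241 (for α = 0.025, two-sided)
z_β = 1.645 (for power = 0.95)
d = 0.5

n = 2 · ((2.241 + 1.645) / 0.5)²
n = 2 · (7.772)²
n ≈ 120.81
Round up to the next whole number: n = 121 per group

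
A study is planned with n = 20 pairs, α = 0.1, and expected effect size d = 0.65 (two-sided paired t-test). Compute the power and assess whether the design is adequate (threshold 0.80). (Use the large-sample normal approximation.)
Power ≈ 0.90; the study is adequately powered (power ≥ 0.80)

Power calculation (paired t-test, normal approximation):
z_β = d · √n - z_{α/2}
z_β = 0.65 · √20 - 1.645
z_β = 0.65 · 4.472 - 1.645
z_β = 1.262

Power = Φ(z_β) = Φ(1.262) ≈ 0.897

Effect size d = 0.65 is medium by Cohen's convention (0.2/0.5/0.8).

Threshold: power ≥ 0.80 is conventionally adequate.
Power ≈ 0.90 → the study is adequately powered (power ≥ 0.80).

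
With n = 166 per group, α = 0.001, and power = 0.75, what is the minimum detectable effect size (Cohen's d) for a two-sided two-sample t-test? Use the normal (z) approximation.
d ≈ 0.44

Minimum detectable effect (two-sample t-test, normal approximation):
d = (z_{α/2} + z_β) / √(n/2)
d = (3.291 + 0.674) / √(166/2)
d = 3.965 / 9.110
d ≈ 0.44

By Cohen's convention (0.2 small / 0.5 medium / 0.8 large): small effect.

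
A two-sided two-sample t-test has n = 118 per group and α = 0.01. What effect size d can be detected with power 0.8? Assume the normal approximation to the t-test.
d ≈ 0.44

Minimum detectable effect (two-sample t-test, normal approximation):
d = (z_{α/2} + z_β) / √(n/2)
d = (2.576 + 0.842) / √(118/2)
d = 3.417 / 7.681
d ≈ 0.44

By Cohen's convention (0.2 small / 0.5 medium / 0.8 large): small effect.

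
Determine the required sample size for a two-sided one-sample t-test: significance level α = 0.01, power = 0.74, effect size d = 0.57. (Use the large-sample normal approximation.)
n = 32

Sample size formula (one-sample t-test, normal approximation):
n = ((z_{α/2} + z_β) / d)²

z_{α/2} = 2.576 (for α = 0.01, two-sided)
z_β = 0.643 (for power = 0.74)
d = 0.57

n = ((2.576 + 0.643) / 0.57)²
n = (5.647)²
n ≈ 31.89
Round up to the next whole number: n = 32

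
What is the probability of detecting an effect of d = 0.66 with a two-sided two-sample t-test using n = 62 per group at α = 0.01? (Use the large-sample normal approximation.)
Power ≈ 0.86

Power calculation (two-sample t-test, normal approximation):
z_β = d · √(n/2) - z_{α/2}
z_β = 0.66 · √(62/2) - 2.576
z_β = 0.66 · 5.568 - 2.576
z_β = 1.099

Power = Φ(z_β) = Φ(1.099) ≈ 0.864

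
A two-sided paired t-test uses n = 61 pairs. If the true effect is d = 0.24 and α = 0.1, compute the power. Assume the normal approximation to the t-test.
Power ≈ 0.59

Power calculation (paired t-test, normal approximation):
z_β = d · √n - z_{α/2}
z_β = 0.24 · √61 - 1.645
z_β = 0.24 · 7.810 - 1.645
z_β = 0.230

Power = Φ(z_β) = Φ(0.230) ≈ 0.591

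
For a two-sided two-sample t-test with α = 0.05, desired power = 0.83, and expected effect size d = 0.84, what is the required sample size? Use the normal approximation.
n = 25 per group

Sample size formula (two-sample t-test, normal approximation):
n = 2 · ((z_{α/2} + z_β) / d)²

z_{α/2} = 1.960 (for α = 0.05, two-sided)
z_β = 0.954 (for power = 0.83)
d = 0.84

n = 2 · ((1.960 + 0.954) / 0.84)²
n = 2 · (3.469)²
n ≈ 24.07
Round up to the next whole number: n = 25 per group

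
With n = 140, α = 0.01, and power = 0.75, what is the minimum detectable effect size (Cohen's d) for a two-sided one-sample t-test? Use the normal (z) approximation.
d ≈ 0.27

Minimum detectable effect (one-sample t-test, normal approximation):
d = (z_{α/2} + z_β) / √n
d = (2.576 + 0.674) / √140
d = 3.250 / 11.832
d ≈ 0.27

By Cohen's convention (0.2 small / 0.5 medium / 0.8 large): small effect.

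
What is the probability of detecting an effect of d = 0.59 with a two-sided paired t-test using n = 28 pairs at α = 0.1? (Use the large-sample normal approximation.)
Power ≈ 0.93

Power calculation (paired t-test, normal approximation):
z_β = d · √n - z_{α/2}
z_β = 0.59 · √28 - 1.645
z_β = 0.59 · 5.292 - 1.645
z_β = 1.477

Power = Φ(z_β) = Φ(1.477) ≈ 0.930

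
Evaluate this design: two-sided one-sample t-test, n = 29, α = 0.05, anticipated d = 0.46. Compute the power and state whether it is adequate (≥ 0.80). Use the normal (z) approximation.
Power ≈ 0.70; the study is underpowered (power < 0.80)

Power calculation (one-sample t-test, normal approximation):
z_β = d · √n - z_{α/2}
z_β = 0.46 · √29 - 1.960
z_β = 0.46 · 5.385 - 1.960
z_β = 0.517

Power = Φ(z_β) = Φ(0.517) ≈ 0.697

Effect size d = 0.46 is small by Cohen's convention (0.2/0.5/0.8).

Threshold: power ≥ 0.80 is conventionally adequate.
Power ≈ 0.70 → the study is underpowered (power < 0.80).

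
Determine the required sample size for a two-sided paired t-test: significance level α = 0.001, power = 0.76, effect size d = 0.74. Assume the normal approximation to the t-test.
n = 30 pairs

Sample size formula (paired t-test, normal approximation):
n = ((z_{α/2} + z_β) / d)²

z_{α/2} = 3.291 (for α = 0.001, two-sided)
z_β = 0.706 (for power = 0.76)
d = 0.74

n = ((3.291 + 0.706) / 0.74)²
n = (5.401)²
n ≈ 29.17
Round up to the next whole number: n = 30 pairs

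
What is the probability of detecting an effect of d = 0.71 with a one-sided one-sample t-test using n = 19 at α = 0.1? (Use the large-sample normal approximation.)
Power ≈ 0.97

Power calculation (one-sample t-test, normal approximation):
z_β = d · √n - z_α
z_β = 0.71 · √19 - 1.282
z_β = 0.71 · 4.359 - 1.282
z_β = 1.813

Power = Φ(z_β) = Φ(1.813) ≈ 0.965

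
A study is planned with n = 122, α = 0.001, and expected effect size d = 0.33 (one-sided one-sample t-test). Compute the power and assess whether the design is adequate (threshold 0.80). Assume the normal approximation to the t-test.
Power ≈ 0.71; the study is underpowered (power < 0.80)

Power calculation (one-sample t-test, normal approximation):
z_β = d · √n - z_α
z_β = 0.33 · √122 - 3.090
z_β = 0.33 · 11.045 - 3.090
z_β = 0.555

Power = Φ(z_β) = Φ(0.555) ≈ 0.710

Effect size d = 0.33 is small by Cohen's convention (0.2/0.5/0.8).

Threshold: power ≥ 0.80 is conventionally adequate.
Power ≈ 0.71 → the study is underpowered (power < 0.80).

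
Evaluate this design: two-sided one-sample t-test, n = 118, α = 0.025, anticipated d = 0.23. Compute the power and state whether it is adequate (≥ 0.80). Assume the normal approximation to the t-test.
Power ≈ 0.60; the study is underpowered (power < 0.80)

Power calculation (one-sample t-test, normal approximation):
z_β = d · √n - z_{α/2}
z_β = 0.23 · √118 - 2.241
z_β = 0.23 · 10.863 - 2.241
z_β = 0.257

Power = Φ(z_β) = Φ(0.257) ≈ 0.601

Effect size d = 0.23 is small by Cohen's convention (0.2/0.5/0.8).

Threshold: power ≥ 0.80 is conventionally adequate.
Power ≈ 0.60 → the study is underpowered (power < 0.80).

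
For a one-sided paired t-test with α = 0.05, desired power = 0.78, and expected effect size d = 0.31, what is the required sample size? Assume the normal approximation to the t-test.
n = 61 pairs

Sample size formula (paired t-test, normal approximation):
n = ((z_α + z_β) / d)²

z_α = 1.645 (for α = 0.05, one-sided)
z_β = 0.772 (for power = 0.78)
d = 0.31

n = ((1.645 + 0.772) / 0.31)²
n = (7.797)²
n ≈ 60.79
Round up to the next whole number: n = 61 pairs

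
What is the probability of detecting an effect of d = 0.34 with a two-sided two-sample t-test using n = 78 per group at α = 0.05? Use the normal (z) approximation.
Power ≈ 0.56

Power calculation (two-sample t-test, normal approximation):
z_β = d · √(n/2) - z_{α/2}
z_β = 0.34 · √(78/2) - 1.960
z_β = 0.34 · 6.245 - 1.960
z_β = 0.163

Power = Φ(z_β) = Φ(0.163) ≈ 0.565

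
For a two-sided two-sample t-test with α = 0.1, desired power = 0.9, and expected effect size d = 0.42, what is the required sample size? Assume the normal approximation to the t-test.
n = 98 per group

Sample size formula (two-sample t-test, normal approximation):
n = 2 · ((z_{α/2} + z_β) / d)²

z_{α/2} = 1.645 (for α = 0.1, two-sided)
z_β = 1.282 (for power = 0.9)
d = 0.42

n = 2 · ((1.645 + 1.282) / 0.42)²
n = 2 · (6.969)²
n ≈ 97.13
Round up to the next whole number: n = 98 per group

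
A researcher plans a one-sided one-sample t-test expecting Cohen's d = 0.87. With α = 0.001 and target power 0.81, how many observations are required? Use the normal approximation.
n = 21

Sample size formula (one-sample t-test, normal approximation):
n = ((z_α + z_β) / d)²

z_α = 3.090 (for α = 0.001, one-sided)
z_β = 0.878 (for power = 0.81)
d = 0.87

n = ((3.090 + 0.878) / 0.87)²
n = (4.561)²
n ≈ 20.80
Round up to the next whole number: n = 21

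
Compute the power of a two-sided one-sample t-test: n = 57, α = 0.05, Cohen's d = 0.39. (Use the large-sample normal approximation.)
Power ≈ 0.84

Power calculation (one-sample t-test, normal approximation):
z_β = d · √n - z_{α/2}
z_β = 0.39 · √57 - 1.960
z_β = 0.39 · 7.550 - 1.960
z_β = 0.984

Power = Φ(z_β) = Φ(0.984) ≈ 0.838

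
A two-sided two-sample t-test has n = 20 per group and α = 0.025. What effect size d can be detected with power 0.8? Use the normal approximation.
d ≈ 0.97

Minimum detectable effect (two-sample t-test, normal approximation):
d = (z_{α/2} + z_β) / √(n/2)
d = (2.241 + 0.842) / √(20/2)
d = 3.083 / 3.162
d ≈ 0.97

By Cohen's convention (0.2 small / 0.5 medium / 0.8 large): large effect.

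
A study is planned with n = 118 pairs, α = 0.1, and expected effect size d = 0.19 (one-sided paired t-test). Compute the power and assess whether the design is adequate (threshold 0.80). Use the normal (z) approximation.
Power ≈ 0.78; the study is underpowered (power < 0.80)

Power calculation (paired t-test, normal approximation):
z_β = d · √n - z_α
z_β = 0.19 · √118 - 1.282
z_β = 0.19 · 10.863 - 1.282
z_β = 0.782

Power = Φ(z_β) = Φ(0.782) ≈ 0.783

Effect size d = 0.19 is very small by Cohen's convention (0.2/0.5/0.8).

Threshold: power ≥ 0.80 is conventionally adequate.
Power ≈ 0.78 → the study is underpowered (power < 0.80).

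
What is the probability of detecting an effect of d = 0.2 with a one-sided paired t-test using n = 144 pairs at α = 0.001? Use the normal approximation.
Power ≈ 0.25

Power calculation (paired t-test, normal approximation):
z_β = d · √n - z_α
z_β = 0.2 · √144 - 3.090
z_β = 0.2 · 12.000 - 3.090
z_β = -0.690

Power = Φ(z_β) = Φ(-0.690) ≈ 0.245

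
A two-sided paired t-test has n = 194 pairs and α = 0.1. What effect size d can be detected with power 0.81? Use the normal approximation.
d ≈ 0.18

Minimum detectable effect (paired t-test, normal approximation):
d = (z_{α/2} + z_β) / √n
d = (1.645 + 0.878) / √194
d = 2.523 / 13.928
d ≈ 0.18

By Cohen's convention (0.2 small / 0.5 medium / 0.8 large): very small effect.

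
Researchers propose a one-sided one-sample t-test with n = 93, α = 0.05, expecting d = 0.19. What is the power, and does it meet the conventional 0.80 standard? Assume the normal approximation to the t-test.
Power ≈ 0.57; the study is underpowered (power < 0.80)

Power calculation (one-sample t-test, normal approximation):
z_β = d · √n - z_α
z_β = 0.19 · √93 - 1.645
z_β = 0.19 · 9.644 - 1.645
z_β = 0.187

Power = Φ(z_β) = Φ(0.187) ≈ 0.574

Effect size d = 0.19 is very small by Cohen's convention (0.2/0.5/0.8).

Threshold: power ≥ 0.80 is conventionally adequate.
Power ≈ 0.57 → the study is underpowered (power < 0.80).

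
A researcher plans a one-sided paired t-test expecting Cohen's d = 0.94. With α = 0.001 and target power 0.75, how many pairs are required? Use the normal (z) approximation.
n = 17 pairs

Sample size formula (paired t-test, normal approximation):
n = ((z_α + z_β) / d)²

z_α = 3.090 (for α = 0.001, one-sided)
z_β = 0.674 (for power = 0.75)
d = 0.94

n = ((3.090 + 0.674) / 0.94)²
n = (4.004)²
n ≈ 16.03
Round up to the next whole number: n = 17 pairs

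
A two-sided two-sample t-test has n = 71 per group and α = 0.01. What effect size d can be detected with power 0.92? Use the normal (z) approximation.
d ≈ 0.67

Minimum detectable effect (two-sample t-test, normal approximation):
d = (z_{α/2} + z_β) / √(n/2)
d = (2.576 + 1.405) / √(71/2)
d = 3.981 / 5.958
d ≈ 0.67

By Cohen's convention (0.2 small / 0.5 medium / 0.8 large): medium effect.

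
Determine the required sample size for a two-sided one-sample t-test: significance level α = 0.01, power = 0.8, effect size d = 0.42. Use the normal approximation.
n = 67

Sample size formula (one-sample t-test, normal approximation):
n = ((z_{α/2} + z_β) / d)²

z_{α/2} = 2.576 (for α = 0.01, two-sided)
z_β = 0.842 (for power = 0.8)
d = 0.42

n = ((2.576 + 0.842) / 0.42)²
n = (8.138)²
n ≈ 66.23
Round up to the next whole number: n = 67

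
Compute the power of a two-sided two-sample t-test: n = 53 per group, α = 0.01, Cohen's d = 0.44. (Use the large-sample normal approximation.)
Power ≈ 0.38

Power calculation (two-sample t-test, normal approximation):
z_β = d · √(n/2) - z_{α/2}
z_β = 0.44 · √(53/2) - 2.576
z_β = 0.44 · 5.148 - 2.576
z_β = -0.311

Power = Φ(z_β) = Φ(-0.311) ≈ 0.378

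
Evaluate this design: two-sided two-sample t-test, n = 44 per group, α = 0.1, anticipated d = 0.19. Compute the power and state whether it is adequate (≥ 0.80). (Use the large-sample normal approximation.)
Power ≈ 0.23; the study is underpowered (power < 0.80)

Power calculation (two-sample t-test, normal approximation):
z_β = d · √(n/2) - z_{α/2}
z_β = 0.19 · √(44/2) - 1.645
z_β = 0.19 · 4.690 - 1.645
z_β = -0.754

Power = Φ(z_β) = Φ(-0.754) ≈ 0.226

Effect size d = 0.19 is very small by Cohen's convention (0.2/0.5/0.8).

Threshold: power ≥ 0.80 is conventionally adequate.
Power ≈ 0.23 → the study is underpowered (power < 0.80).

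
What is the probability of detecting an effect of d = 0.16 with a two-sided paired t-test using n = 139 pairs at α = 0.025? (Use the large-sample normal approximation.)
Power ≈ 0.36

Power calculation (paired t-test, normal approximation):
z_β = d · √n - z_{α/2}
z_β = 0.16 · √139 - 2.241
z_β = 0.16 · 11.790 - 2.241
z_β = -0.355

Power = Φ(z_β) = Φ(-0.355) ≈ 0.361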